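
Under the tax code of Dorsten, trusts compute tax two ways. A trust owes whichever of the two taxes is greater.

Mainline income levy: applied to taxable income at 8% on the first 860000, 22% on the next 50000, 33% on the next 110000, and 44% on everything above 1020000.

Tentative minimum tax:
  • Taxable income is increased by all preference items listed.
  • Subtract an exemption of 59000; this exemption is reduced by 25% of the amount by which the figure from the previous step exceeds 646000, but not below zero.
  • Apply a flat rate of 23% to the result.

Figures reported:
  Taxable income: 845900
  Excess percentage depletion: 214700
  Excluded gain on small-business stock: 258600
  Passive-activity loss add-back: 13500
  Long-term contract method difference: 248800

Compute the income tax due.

Mainline income levy:
  845900 × 8% = 67672

Tentative minimum tax:
  Adjusted income: 845900 + 214700 + 258600 + 13500 + 248800 = 1581500
  Exemption: 25% × (1581500 − 646000) = 233875 ≥ 59000, so the exemption is fully phased out
  Base: 1581500 − 0 = 1581500
  1581500 × 23% = 363745

363745 > 67672, so the tentative minimum tax is the binding amount.

363745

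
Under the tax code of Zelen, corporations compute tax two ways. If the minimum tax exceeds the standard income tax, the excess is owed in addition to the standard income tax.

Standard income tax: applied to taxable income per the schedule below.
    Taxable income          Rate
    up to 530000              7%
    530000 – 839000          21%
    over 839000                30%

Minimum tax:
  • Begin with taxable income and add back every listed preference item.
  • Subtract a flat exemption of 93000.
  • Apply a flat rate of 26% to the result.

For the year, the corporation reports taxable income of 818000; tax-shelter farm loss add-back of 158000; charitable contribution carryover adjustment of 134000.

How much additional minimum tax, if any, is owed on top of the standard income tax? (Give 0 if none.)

166840

Minimum tax:
  Adjusted income: 818000 + 158000 + 134000 = 1110000
  Less exemption 93000 → base 1017000
  1017000 × 26% = 264420

Standard income tax:
  530000 × 7% = 37100
  288000 × 21% = 60480
  → 97580

Excess of minimum tax over standard income tax: 264420 − 97580 = 166840.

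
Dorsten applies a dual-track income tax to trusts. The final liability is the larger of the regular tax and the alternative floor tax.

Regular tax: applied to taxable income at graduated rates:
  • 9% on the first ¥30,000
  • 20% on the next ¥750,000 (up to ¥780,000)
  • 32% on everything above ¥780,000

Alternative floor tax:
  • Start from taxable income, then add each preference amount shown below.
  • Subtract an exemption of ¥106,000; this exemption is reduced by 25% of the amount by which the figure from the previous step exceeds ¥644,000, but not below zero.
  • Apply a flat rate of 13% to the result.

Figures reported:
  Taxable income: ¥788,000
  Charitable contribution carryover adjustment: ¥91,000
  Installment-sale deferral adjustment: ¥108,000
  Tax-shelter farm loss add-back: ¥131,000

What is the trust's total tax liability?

¥155,260

Regular tax:
  ¥30,000 × 9% = ¥2,700
  ¥750,000 × 20% = ¥150,000
  ¥8,000 × 32% = ¥2,560
  → ¥155,260

Alternative floor tax:
  Adjusted income: ¥788,000 + ¥91,000 + ¥108,000 + ¥131,000 = ¥1,118,000
  Exemption: 25% × (¥1,118,000 − ¥644,000) = ¥118,500 ≥ ¥106,000, so the exemption is fully phased out
  Base: ¥1,118,000 − ¥0 = ¥1,118,000
  ¥1,118,000 × 13% = ¥145,340

¥155,260 > ¥145,340, so the regular tax governs.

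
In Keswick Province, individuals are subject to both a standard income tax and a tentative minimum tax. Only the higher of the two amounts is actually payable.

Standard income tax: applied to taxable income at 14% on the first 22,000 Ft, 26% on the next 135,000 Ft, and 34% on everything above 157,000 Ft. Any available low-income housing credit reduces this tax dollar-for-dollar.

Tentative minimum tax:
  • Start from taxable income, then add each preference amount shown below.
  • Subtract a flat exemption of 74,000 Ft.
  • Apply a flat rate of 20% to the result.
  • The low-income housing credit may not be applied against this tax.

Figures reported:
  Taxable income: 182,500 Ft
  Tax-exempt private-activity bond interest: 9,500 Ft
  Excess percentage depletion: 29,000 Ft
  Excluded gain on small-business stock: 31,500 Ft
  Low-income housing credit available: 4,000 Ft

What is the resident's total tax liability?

42,850 Ft

Tentative minimum tax:
  Adjusted income: 182,500 Ft + 9,500 Ft + 29,000 Ft + 31,500 Ft = 252,500 Ft
  Less exemption 74,000 Ft → base 178,500 Ft
  178,500 Ft × 20% = 35,700 Ft

Standard income tax:
  22,000 Ft × 14% = 3,080 Ft
  135,000 Ft × 26% = 35,100 Ft
  25,500 Ft × 34% = 8,670 Ft
  → 46,850 Ft
  Less low-income housing credit 4,000 Ft → 42,850 Ft

42,850 Ft > 35,700 Ft, so the standard income tax governs.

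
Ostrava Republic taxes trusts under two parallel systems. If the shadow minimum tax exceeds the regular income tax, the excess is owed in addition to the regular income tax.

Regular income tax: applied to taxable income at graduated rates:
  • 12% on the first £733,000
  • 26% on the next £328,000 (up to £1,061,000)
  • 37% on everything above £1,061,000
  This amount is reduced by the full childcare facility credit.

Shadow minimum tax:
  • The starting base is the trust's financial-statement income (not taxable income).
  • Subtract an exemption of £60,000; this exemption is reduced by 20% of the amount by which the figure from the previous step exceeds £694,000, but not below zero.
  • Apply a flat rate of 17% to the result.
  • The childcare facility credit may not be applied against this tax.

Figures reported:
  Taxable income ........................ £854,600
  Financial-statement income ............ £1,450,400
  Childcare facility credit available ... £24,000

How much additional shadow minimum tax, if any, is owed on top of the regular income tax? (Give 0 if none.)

Regular income tax:
  £733,000 × 12% = £87,960
  £121,600 × 26% = £31,616
  → £119,576
  Less childcare facility credit £24,000 → £95,576

Shadow minimum tax:
  Base (financial-statement income): £1,450,400
  Exemption: 20% × (£1,450,400 − £694,000) = £151,280 ≥ £60,000, so the exemption is fully phased out
  Base: £1,450,400 − £0 = £1,450,400
  £1,450,400 × 17% = £246,568

Excess of shadow minimum tax over regular income tax: £246,568 − £95,576 = £150,992.

£150,992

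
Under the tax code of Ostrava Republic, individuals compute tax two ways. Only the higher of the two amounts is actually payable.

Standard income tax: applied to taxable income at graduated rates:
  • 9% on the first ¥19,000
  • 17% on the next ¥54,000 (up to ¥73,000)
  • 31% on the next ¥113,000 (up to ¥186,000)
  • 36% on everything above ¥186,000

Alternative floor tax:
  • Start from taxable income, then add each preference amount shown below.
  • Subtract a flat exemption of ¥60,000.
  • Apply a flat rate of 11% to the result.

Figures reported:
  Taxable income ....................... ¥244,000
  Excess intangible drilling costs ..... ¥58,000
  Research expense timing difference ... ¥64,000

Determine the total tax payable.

¥66,800

Alternative floor tax:
  Adjusted income: ¥244,000 + ¥58,000 + ¥64,000 = ¥366,000
  Less exemption ¥60,000 → base ¥306,000
  ¥306,000 × 11% = ¥33,660

Standard income tax:
  ¥19,000 × 9% = ¥1,710
  ¥54,000 × 17% = ¥9,180
  ¥113,000 × 31% = ¥35,030
  ¥58,000 × 36% = ¥20,880
  → ¥66,800

¥66,800 > ¥33,660, so the standard income tax governs.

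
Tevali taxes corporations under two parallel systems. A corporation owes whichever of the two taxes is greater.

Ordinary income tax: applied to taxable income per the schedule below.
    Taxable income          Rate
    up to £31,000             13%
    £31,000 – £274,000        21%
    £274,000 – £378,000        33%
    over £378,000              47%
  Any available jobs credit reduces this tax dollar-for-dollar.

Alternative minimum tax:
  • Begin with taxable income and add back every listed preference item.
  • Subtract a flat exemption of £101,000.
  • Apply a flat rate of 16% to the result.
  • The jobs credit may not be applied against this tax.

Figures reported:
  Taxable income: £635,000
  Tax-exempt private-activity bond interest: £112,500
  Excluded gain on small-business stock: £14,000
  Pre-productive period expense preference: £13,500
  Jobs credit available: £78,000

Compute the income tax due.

£132,170

Alternative minimum tax:
  Adjusted income: £635,000 + £112,500 + £14,000 + £13,500 = £775,000
  Less exemption £101,000 → base £674,000
  £674,000 × 16% = £107,840

Ordinary income tax:
  £31,000 × 13% = £4,030
  £243,000 × 21% = £51,030
  £104,000 × 33% = £34,320
  £257,000 × 47% = £120,790
  → £210,170
  Less jobs credit £78,000 → £132,170

£132,170 > £107,840, so the ordinary income tax governs.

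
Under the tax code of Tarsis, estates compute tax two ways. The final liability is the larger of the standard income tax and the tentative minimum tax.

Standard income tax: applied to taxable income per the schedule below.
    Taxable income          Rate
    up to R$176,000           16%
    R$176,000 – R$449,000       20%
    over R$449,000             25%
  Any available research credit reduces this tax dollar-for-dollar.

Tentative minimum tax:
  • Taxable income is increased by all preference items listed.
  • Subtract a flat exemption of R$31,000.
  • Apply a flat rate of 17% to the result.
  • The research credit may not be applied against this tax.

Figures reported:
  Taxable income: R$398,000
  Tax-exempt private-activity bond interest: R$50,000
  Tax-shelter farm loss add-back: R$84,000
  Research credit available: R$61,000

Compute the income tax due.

R$85,170

Tentative minimum tax:
  Adjusted income: R$398,000 + R$50,000 + R$84,000 = R$532,000
  Less exemption R$31,000 → base R$501,000
  R$501,000 × 17% = R$85,170

Standard income tax:
  R$176,000 × 16% = R$28,160
  R$222,000 × 20% = R$44,400
  → R$72,560
  Less research credit R$61,000 → R$11,560

R$85,170 > R$11,560, so the tentative minimum tax is the binding amount.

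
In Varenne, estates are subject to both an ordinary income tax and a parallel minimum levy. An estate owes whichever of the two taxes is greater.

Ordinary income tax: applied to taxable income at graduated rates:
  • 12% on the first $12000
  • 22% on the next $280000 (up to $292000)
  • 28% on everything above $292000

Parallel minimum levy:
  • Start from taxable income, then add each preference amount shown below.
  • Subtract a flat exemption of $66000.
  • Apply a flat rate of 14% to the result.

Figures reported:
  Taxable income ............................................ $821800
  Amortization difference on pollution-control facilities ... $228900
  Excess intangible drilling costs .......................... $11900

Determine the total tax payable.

$211384

Parallel minimum levy:
  Adjusted income: $821800 + $228900 + $11900 = $1062600
  Less exemption $66000 → base $996600
  $996600 × 14% = $139524

Ordinary income tax:
  $12000 × 12% = $1440
  $280000 × 22% = $61600
  $529800 × 28% = $148344
  → $211384

$211384 > $139524, so the ordinary income tax governs.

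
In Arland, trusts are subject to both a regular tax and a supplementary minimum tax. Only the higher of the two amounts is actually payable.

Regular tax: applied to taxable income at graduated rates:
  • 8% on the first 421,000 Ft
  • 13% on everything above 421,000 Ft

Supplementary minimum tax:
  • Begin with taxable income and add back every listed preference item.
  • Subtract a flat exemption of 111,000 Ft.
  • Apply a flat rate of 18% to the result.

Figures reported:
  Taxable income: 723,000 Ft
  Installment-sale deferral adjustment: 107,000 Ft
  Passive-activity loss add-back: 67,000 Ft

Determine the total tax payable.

141,480 Ft

Supplementary minimum tax:
  Adjusted income: 723,000 Ft + 107,000 Ft + 67,000 Ft = 897,000 Ft
  Less exemption 111,000 Ft → base 786,000 Ft
  786,000 Ft × 18% = 141,480 Ft

Regular tax:
  421,000 Ft × 8% = 33,680 Ft
  302,000 Ft × 13% = 39,260 Ft
  → 72,940 Ft

141,480 Ft > 72,940 Ft, so the supplementary minimum tax is the binding amount.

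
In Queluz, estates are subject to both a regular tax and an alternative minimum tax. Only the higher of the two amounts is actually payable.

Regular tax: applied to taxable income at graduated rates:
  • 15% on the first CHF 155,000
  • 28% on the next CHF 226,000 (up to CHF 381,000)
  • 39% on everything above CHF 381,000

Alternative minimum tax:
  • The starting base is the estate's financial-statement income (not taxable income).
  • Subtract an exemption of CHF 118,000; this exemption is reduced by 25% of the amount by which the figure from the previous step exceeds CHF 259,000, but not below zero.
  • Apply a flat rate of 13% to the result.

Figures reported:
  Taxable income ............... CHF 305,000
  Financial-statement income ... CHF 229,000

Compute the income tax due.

Regular tax:
  CHF 155,000 × 15% = CHF 23,250
  CHF 150,000 × 28% = CHF 42,000
  → CHF 65,250

Alternative minimum tax:
  Base (financial-statement income): CHF 229,000
  Exemption: CHF 229,000 ≤ CHF 259,000, so full CHF 118,000 applies
  Base: CHF 229,000 − CHF 118,000 = CHF 111,000
  CHF 111,000 × 13% = CHF 14,430

CHF 65,250 > CHF 14,430, so the regular tax governs.

CHF 65,250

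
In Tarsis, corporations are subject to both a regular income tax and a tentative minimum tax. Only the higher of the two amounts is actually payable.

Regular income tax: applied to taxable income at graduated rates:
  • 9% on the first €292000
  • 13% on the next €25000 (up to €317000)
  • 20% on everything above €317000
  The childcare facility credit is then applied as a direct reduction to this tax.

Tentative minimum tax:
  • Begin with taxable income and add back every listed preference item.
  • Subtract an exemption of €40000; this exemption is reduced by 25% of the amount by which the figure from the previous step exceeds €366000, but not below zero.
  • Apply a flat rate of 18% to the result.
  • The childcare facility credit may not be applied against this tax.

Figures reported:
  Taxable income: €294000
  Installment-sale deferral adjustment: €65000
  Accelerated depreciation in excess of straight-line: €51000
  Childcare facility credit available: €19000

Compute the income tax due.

€68580

Regular income tax:
  €292000 × 9% = €26280
  €2000 × 13% = €260
  → €26540
  Less childcare facility credit €19000 → €7540

Tentative minimum tax:
  Adjusted income: €294000 + €65000 + €51000 = €410000
  Exemption: €40000 − 25% × (€410000 − €366000) = €40000 − €11000 = €29000
  Base: €410000 − €29000 = €381000
  €381000 × 18% = €68580

€68580 > €7540, so the tentative minimum tax is the binding amount.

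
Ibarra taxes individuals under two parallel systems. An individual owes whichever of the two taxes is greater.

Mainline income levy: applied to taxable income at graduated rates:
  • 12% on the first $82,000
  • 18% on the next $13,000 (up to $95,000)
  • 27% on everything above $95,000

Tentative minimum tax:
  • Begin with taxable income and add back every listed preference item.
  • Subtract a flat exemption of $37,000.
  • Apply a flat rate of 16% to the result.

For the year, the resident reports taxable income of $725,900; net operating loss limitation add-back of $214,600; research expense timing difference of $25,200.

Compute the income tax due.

$182,523

Tentative minimum tax:
  Adjusted income: $725,900 + $214,600 + $25,200 = $965,700
  Less exemption $37,000 → base $928,700
  $928,700 × 16% = $148,592

Mainline income levy:
  $82,000 × 12% = $9,840
  $13,000 × 18% = $2,340
  $630,900 × 27% = $170,343
  → $182,523

$182,523 > $148,592, so the mainline income levy governs.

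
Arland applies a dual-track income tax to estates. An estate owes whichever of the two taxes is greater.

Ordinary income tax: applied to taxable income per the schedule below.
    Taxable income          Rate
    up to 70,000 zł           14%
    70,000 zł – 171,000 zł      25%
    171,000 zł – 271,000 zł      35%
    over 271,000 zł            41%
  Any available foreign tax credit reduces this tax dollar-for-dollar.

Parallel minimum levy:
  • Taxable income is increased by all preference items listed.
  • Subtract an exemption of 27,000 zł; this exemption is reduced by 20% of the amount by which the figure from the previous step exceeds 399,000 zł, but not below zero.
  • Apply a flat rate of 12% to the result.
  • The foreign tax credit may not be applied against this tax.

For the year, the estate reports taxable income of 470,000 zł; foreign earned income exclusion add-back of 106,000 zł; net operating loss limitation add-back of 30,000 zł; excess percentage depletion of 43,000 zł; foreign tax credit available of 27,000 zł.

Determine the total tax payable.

124,640 zł

Ordinary income tax:
  70,000 zł × 14% = 9,800 zł
  101,000 zł × 25% = 25,250 zł
  100,000 zł × 35% = 35,000 zł
  199,000 zł × 41% = 81,590 zł
  → 151,640 zł
  Less foreign tax credit 27,000 zł → 124,640 zł

Parallel minimum levy:
  Adjusted income: 470,000 zł + 106,000 zł + 30,000 zł + 43,000 zł = 649,000 zł
  Exemption: 20% × (649,000 zł − 399,000 zł) = 50,000 zł ≥ 27,000 zł, so the exemption is fully phased out
  Base: 649,000 zł − 0 zł = 649,000 zł
  649,000 zł × 12% = 77,880 zł

124,640 zł > 77,880 zł, so the ordinary income tax governs.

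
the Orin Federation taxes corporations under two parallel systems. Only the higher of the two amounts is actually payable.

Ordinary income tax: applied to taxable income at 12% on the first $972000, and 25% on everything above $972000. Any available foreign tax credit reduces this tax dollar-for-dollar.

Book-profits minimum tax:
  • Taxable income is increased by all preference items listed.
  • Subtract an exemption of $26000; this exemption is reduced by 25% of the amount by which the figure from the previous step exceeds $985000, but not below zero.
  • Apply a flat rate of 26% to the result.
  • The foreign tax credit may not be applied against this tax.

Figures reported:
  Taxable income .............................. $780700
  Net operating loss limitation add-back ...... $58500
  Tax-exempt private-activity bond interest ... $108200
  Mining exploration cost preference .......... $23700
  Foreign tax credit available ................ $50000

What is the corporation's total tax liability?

Book-profits minimum tax:
  Adjusted income: $780700 + $58500 + $108200 + $23700 = $971100
  Exemption: $971100 ≤ $985000, so full $26000 applies
  Base: $971100 − $26000 = $945100
  $945100 × 26% = $245726

Ordinary income tax:
  $780700 × 12% = $93684
  Less foreign tax credit $50000 → $43684

$245726 > $43684, so the book-profits minimum tax is the binding amount.

$245726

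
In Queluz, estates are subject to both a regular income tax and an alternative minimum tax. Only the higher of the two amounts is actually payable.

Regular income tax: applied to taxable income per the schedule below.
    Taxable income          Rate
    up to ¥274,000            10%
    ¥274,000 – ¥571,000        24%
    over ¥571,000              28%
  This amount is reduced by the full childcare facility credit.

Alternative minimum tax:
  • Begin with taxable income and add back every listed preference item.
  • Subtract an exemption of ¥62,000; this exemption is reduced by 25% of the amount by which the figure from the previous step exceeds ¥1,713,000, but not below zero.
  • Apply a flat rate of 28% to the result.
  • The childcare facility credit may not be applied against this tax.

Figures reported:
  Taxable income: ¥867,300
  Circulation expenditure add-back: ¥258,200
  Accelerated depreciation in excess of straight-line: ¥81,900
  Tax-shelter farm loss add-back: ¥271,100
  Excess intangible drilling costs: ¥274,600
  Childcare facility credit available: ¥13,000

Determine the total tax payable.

¥476,315

Alternative minimum tax:
  Adjusted income: ¥867,300 + ¥258,200 + ¥81,900 + ¥271,100 + ¥274,600 = ¥1,753,100
  Exemption: ¥62,000 − 25% × (¥1,753,100 − ¥1,713,000) = ¥62,000 − ¥10,025 = ¥51,975
  Base: ¥1,753,100 − ¥51,975 = ¥1,701,125
  ¥1,701,125 × 28% = ¥476,315

Regular income tax:
  ¥274,000 × 10% = ¥27,400
  ¥297,000 × 24% = ¥71,280
  ¥296,300 × 28% = ¥82,964
  → ¥181,644
  Less childcare facility credit ¥13,000 → ¥168,644

¥476,315 > ¥168,644, so the alternative minimum tax is the binding amount.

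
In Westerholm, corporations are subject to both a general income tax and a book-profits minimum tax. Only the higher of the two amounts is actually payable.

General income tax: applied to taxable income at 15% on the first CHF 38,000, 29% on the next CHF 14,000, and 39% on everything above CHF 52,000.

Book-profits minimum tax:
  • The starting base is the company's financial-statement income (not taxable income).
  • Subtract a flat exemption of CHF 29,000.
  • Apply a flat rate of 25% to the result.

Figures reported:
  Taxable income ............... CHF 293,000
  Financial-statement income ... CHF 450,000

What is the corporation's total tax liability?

CHF 105,250

Book-profits minimum tax:
  Base (financial-statement income): CHF 450,000
  Less exemption CHF 29,000 → base CHF 421,000
  CHF 421,000 × 25% = CHF 105,250

General income tax:
  CHF 38,000 × 15% = CHF 5,700
  CHF 14,000 × 29% = CHF 4,060
  CHF 241,000 × 39% = CHF 93,990
  → CHF 103,750

CHF 105,250 > CHF 103,750, so the book-profits minimum tax is the binding amount.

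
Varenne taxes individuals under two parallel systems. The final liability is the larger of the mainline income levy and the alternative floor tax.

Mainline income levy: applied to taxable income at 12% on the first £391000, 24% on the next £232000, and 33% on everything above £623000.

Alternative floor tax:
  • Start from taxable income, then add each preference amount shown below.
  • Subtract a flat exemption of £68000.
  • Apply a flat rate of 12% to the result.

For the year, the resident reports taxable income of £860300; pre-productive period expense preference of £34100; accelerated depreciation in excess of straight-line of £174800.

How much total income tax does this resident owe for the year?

Mainline income levy:
  £391000 × 12% = £46920
  £232000 × 24% = £55680
  £237300 × 33% = £78309
  → £180909

Alternative floor tax:
  Adjusted income: £860300 + £34100 + £174800 = £1069200
  Less exemption £68000 → base £1001200
  £1001200 × 12% = £120144

£180909 > £120144, so the mainline income levy governs.

£180909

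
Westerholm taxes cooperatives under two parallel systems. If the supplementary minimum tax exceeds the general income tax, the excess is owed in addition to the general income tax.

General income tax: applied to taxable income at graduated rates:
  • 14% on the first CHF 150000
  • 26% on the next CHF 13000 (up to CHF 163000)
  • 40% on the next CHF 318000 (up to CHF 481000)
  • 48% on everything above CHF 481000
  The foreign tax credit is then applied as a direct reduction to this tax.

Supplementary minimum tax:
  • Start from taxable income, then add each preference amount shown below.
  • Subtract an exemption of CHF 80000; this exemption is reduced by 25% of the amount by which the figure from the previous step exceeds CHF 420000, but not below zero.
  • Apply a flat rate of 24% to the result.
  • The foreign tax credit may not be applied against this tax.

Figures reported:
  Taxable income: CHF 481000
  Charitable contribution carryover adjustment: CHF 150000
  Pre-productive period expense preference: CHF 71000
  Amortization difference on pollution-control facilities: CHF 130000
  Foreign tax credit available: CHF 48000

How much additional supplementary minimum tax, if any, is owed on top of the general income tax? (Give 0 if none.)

CHF 96100

General income tax:
  CHF 150000 × 14% = CHF 21000
  CHF 13000 × 26% = CHF 3380
  CHF 318000 × 40% = CHF 127200
  → CHF 151580
  Less foreign tax credit CHF 48000 → CHF 103580

Supplementary minimum tax:
  Adjusted income: CHF 481000 + CHF 150000 + CHF 71000 + CHF 130000 = CHF 832000
  Exemption: 25% × (CHF 832000 − CHF 420000) = CHF 103000 ≥ CHF 80000, so the exemption is fully phased out
  Base: CHF 832000 − CHF 0 = CHF 832000
  CHF 832000 × 24% = CHF 199680

Excess of supplementary minimum tax over general income tax: CHF 199680 − CHF 103580 = CHF 96100.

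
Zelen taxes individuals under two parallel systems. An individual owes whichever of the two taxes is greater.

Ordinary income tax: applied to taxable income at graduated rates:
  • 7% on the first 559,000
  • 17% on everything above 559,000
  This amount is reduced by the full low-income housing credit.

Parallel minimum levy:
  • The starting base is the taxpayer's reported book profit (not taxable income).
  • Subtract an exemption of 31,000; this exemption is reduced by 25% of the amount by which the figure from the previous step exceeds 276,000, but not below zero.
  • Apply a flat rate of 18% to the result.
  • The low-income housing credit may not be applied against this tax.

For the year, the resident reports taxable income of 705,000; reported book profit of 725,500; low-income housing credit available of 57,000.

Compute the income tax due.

Parallel minimum levy:
  Base (reported book profit): 725,500
  Exemption: 25% × (725,500 − 276,000) = 112,375 ≥ 31,000, so the exemption is fully phased out
  Base: 725,500 − 0 = 725,500
  725,500 × 18% = 130,590

Ordinary income tax:
  559,000 × 7% = 39,130
  146,000 × 17% = 24,820
  → 63,950
  Less low-income housing credit 57,000 → 6,950

130,590 > 6,950, so the parallel minimum levy is the binding amount.

130,590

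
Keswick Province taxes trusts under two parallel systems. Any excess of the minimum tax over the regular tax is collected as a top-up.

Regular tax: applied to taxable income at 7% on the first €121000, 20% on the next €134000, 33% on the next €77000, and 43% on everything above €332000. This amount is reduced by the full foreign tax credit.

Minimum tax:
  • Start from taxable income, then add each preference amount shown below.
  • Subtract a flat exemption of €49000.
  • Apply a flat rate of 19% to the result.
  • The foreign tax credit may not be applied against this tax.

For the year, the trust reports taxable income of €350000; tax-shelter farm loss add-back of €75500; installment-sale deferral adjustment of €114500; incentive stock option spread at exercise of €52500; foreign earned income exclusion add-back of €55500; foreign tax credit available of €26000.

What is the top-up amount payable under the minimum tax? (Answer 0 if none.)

Minimum tax:
  Adjusted income: €350000 + €75500 + €114500 + €52500 + €55500 = €648000
  Less exemption €49000 → base €599000
  €599000 × 19% = €113810

Regular tax:
  €121000 × 7% = €8470
  €134000 × 20% = €26800
  €77000 × 33% = €25410
  €18000 × 43% = €7740
  → €68420
  Less foreign tax credit €26000 → €42420

Excess of minimum tax over regular tax: €113810 − €42420 = €71390.

€71390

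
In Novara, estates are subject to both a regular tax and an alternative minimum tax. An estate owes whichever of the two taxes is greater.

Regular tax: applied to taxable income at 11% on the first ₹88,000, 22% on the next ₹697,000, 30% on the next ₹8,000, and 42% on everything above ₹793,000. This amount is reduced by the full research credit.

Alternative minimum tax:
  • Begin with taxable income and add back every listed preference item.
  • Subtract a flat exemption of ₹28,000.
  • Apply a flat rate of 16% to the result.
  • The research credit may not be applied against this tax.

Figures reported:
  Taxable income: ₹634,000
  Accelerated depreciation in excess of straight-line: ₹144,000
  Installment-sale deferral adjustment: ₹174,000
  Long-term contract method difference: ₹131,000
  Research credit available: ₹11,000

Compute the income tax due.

₹168,800

Regular tax:
  ₹88,000 × 11% = ₹9,680
  ₹546,000 × 22% = ₹120,120
  → ₹129,800
  Less research credit ₹11,000 → ₹118,800

Alternative minimum tax:
  Adjusted income: ₹634,000 + ₹144,000 + ₹174,000 + ₹131,000 = ₹1,083,000
  Less exemption ₹28,000 → base ₹1,055,000
  ₹1,055,000 × 16% = ₹168,800

₹168,800 > ₹118,800, so the alternative minimum tax is the binding amount.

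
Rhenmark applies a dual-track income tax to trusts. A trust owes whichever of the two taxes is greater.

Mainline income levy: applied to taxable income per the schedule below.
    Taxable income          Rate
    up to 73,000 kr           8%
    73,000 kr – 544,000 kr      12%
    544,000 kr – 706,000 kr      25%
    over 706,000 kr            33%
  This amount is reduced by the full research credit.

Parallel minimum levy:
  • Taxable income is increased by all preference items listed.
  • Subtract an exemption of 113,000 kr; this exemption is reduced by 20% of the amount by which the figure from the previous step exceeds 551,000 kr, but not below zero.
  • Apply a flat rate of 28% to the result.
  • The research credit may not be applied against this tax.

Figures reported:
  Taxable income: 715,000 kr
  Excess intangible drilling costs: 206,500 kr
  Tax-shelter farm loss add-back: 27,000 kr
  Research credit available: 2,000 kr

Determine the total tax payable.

Mainline income levy:
  73,000 kr × 8% = 5,840 kr
  471,000 kr × 12% = 56,520 kr
  162,000 kr × 25% = 40,500 kr
  9,000 kr × 33% = 2,970 kr
  → 105,830 kr
  Less research credit 2,000 kr → 103,830 kr

Parallel minimum levy:
  Adjusted income: 715,000 kr + 206,500 kr + 27,000 kr = 948,500 kr
  Exemption: 113,000 kr − 20% × (948,500 kr − 551,000 kr) = 113,000 kr − 79,500 kr = 33,500 kr
  Base: 948,500 kr − 33,500 kr = 915,000 kr
  915,000 kr × 28% = 256,200 kr

256,200 kr > 103,830 kr, so the parallel minimum levy is the binding amount.

256,200 kr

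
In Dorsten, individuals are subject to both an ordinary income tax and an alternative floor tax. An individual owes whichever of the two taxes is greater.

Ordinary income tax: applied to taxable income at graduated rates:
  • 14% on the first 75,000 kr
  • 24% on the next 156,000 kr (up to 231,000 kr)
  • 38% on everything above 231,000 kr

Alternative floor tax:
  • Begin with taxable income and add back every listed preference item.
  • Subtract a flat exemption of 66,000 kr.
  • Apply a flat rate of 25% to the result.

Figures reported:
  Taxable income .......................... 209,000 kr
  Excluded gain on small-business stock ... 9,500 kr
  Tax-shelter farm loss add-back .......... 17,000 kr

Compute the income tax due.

Alternative floor tax:
  Adjusted income: 209,000 kr + 9,500 kr + 17,000 kr = 235,500 kr
  Less exemption 66,000 kr → base 169,500 kr
  169,500 kr × 25% = 42,375 kr

Ordinary income tax:
  75,000 kr × 14% = 10,500 kr
  134,000 kr × 24% = 32,160 kr
  → 42,660 kr

42,660 kr > 42,375 kr, so the ordinary income tax governs.

42,660 kr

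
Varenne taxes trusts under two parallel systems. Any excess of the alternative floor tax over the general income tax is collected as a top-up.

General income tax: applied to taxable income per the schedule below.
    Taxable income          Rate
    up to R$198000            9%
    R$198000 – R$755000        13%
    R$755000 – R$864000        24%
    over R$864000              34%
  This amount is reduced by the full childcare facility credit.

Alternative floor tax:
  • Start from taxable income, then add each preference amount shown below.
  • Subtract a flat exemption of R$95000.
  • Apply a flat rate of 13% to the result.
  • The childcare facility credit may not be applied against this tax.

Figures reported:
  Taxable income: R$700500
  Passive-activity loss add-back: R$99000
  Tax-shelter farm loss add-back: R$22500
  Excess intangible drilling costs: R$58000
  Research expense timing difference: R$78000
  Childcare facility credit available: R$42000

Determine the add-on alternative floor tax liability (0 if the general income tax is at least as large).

R$71045

Alternative floor tax:
  Adjusted income: R$700500 + R$99000 + R$22500 + R$58000 + R$78000 = R$958000
  Less exemption R$95000 → base R$863000
  R$863000 × 13% = R$112190

General income tax:
  R$198000 × 9% = R$17820
  R$502500 × 13% = R$65325
  → R$83145
  Less childcare facility credit R$42000 → R$41145

Excess of alternative floor tax over general income tax: R$112190 − R$41145 = R$71045.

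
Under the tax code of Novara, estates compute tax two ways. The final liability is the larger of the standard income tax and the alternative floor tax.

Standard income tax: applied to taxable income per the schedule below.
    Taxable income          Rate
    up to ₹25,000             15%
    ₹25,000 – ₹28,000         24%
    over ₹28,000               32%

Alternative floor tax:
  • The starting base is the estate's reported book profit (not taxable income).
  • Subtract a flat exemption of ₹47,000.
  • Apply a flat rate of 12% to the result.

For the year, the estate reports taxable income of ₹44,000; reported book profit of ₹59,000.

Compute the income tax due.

₹9,590

Standard income tax:
  ₹25,000 × 15% = ₹3,750
  ₹3,000 × 24% = ₹720
  ₹16,000 × 32% = ₹5,120
  → ₹9,590

Alternative floor tax:
  Base (reported book profit): ₹59,000
  Less exemption ₹47,000 → base ₹12,000
  ₹12,000 × 12% = ₹1,440

₹9,590 > ₹1,440, so the standard income tax governs.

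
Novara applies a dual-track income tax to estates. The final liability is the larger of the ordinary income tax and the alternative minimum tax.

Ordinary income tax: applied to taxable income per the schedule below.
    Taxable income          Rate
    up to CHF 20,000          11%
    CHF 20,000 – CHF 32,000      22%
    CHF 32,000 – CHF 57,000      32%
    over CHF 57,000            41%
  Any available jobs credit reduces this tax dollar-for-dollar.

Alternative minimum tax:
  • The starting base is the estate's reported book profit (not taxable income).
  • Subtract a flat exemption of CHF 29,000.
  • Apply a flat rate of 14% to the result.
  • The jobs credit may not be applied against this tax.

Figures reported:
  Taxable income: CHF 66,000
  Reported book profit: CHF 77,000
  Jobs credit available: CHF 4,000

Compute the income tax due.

CHF 12,530

Alternative minimum tax:
  Base (reported book profit): CHF 77,000
  Less exemption CHF 29,000 → base CHF 48,000
  CHF 48,000 × 14% = CHF 6,720

Ordinary income tax:
  CHF 20,000 × 11% = CHF 2,200
  CHF 12,000 × 22% = CHF 2,640
  CHF 25,000 × 32% = CHF 8,000
  CHF 9,000 × 41% = CHF 3,690
  → CHF 16,530
  Less jobs credit CHF 4,000 → CHF 12,530

CHF 12,530 > CHF 6,720, so the ordinary income tax governs.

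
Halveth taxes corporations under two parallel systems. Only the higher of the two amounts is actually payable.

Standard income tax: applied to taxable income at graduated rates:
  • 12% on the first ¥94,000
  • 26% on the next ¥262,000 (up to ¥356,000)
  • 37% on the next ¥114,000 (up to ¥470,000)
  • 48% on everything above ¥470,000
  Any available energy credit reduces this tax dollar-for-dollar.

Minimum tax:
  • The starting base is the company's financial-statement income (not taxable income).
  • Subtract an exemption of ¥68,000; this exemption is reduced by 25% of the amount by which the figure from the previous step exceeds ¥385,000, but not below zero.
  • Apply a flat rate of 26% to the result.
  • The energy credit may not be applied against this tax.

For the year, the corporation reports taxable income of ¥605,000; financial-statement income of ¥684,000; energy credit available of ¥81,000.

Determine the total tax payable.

Standard income tax:
  ¥94,000 × 12% = ¥11,280
  ¥262,000 × 26% = ¥68,120
  ¥114,000 × 37% = ¥42,180
  ¥135,000 × 48% = ¥64,800
  → ¥186,380
  Less energy credit ¥81,000 → ¥105,380

Minimum tax:
  Base (financial-statement income): ¥684,000
  Exemption: 25% × (¥684,000 − ¥385,000) = ¥74,750 ≥ ¥68,000, so the exemption is fully phased out
  Base: ¥684,000 − ¥0 = ¥684,000
  ¥684,000 × 26% = ¥177,840

¥177,840 > ¥105,380, so the minimum tax is the binding amount.

¥177,840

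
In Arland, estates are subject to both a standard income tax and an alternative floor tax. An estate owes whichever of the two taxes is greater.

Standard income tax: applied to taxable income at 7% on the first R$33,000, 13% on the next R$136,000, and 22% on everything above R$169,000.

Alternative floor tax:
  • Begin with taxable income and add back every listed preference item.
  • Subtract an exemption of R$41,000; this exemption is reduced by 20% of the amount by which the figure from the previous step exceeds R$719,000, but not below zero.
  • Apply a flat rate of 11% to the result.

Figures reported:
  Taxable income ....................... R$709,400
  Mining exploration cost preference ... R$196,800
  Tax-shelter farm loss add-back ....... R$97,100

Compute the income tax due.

Alternative floor tax:
  Adjusted income: R$709,400 + R$196,800 + R$97,100 = R$1,003,300
  Exemption: 20% × (R$1,003,300 − R$719,000) = R$56,860 ≥ R$41,000, so the exemption is fully phased out
  Base: R$1,003,300 − R$0 = R$1,003,300
  R$1,003,300 × 11% = R$110,363

Standard income tax:
  R$33,000 × 7% = R$2,310
  R$136,000 × 13% = R$17,680
  R$540,400 × 22% = R$118,888
  → R$138,878

R$138,878 > R$110,363, so the standard income tax governs.

R$138,878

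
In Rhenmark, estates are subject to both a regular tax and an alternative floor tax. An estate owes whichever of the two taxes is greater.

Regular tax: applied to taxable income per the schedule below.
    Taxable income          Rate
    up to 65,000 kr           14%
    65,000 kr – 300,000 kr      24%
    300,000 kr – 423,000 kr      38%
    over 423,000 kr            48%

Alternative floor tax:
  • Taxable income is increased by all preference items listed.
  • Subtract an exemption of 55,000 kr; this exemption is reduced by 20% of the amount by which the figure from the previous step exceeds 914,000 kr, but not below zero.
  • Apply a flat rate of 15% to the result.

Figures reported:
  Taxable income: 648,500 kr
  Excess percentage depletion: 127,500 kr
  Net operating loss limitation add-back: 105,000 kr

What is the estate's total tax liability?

Alternative floor tax:
  Adjusted income: 648,500 kr + 127,500 kr + 105,000 kr = 881,000 kr
  Exemption: 881,000 kr ≤ 914,000 kr, so full 55,000 kr applies
  Base: 881,000 kr − 55,000 kr = 826,000 kr
  826,000 kr × 15% = 123,900 kr

Regular tax:
  65,000 kr × 14% = 9,100 kr
  235,000 kr × 24% = 56,400 kr
  123,000 kr × 38% = 46,740 kr
  225,500 kr × 48% = 108,240 kr
  → 220,480 kr

220,480 kr > 123,900 kr, so the regular tax governs.

220,480 kr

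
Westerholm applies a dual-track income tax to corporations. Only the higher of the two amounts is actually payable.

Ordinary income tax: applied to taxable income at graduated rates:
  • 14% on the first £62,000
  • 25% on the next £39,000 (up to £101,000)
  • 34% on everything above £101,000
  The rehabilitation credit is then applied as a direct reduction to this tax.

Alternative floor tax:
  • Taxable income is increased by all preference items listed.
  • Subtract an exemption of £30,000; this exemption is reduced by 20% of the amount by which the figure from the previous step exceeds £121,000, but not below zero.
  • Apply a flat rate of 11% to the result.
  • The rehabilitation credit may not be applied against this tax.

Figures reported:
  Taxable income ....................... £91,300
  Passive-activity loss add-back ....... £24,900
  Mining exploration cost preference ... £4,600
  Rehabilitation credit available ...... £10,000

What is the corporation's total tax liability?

£9,988

Ordinary income tax:
  £62,000 × 14% = £8,680
  £29,300 × 25% = £7,325
  → £16,005
  Less rehabilitation credit £10,000 → £6,005

Alternative floor tax:
  Adjusted income: £91,300 + £24,900 + £4,600 = £120,800
  Exemption: £120,800 ≤ £121,000, so full £30,000 applies
  Base: £120,800 − £30,000 = £90,800
  £90,800 × 11% = £9,988

£9,988 > £6,005, so the alternative floor tax is the binding amount.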